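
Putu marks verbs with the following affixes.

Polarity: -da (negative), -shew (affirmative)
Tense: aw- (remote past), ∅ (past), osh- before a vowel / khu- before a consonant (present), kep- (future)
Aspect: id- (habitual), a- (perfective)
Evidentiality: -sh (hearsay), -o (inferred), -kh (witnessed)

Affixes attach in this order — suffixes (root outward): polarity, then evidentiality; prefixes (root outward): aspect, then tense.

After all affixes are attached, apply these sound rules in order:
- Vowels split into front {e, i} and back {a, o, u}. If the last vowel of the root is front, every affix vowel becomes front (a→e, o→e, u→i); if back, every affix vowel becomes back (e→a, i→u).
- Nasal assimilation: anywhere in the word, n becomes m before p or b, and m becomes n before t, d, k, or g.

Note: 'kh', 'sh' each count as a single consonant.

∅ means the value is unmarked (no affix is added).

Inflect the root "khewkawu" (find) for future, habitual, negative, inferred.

Attach aspect habitual id- → idkhewkawu.
Attach polarity negative -da → idkhewkawuda.
Attach evidentiality inferred -o → idkhewkawudao.
Attach tense future kep- → kepidkhewkawudao.
Apply vowel harmony: kepidkhewkawudao → kapudkhewkawudao.
Nasal assimilation: no change.

kapudkhewkawudao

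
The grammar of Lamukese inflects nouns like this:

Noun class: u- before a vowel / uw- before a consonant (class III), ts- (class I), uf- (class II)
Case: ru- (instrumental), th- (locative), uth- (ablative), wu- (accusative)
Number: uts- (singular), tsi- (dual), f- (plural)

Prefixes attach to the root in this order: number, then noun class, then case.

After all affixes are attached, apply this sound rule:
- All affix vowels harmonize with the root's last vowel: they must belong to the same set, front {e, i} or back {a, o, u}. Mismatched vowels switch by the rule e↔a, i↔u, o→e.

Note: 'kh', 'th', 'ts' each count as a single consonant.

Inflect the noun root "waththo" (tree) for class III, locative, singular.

thuutswaththo

Attach number singular uts- → utswaththo.
Attach noun class class III u- (before vowel 'u') → uutswaththo.
Attach case locative th- → thuutswaththo.
Vowel harmony: no change.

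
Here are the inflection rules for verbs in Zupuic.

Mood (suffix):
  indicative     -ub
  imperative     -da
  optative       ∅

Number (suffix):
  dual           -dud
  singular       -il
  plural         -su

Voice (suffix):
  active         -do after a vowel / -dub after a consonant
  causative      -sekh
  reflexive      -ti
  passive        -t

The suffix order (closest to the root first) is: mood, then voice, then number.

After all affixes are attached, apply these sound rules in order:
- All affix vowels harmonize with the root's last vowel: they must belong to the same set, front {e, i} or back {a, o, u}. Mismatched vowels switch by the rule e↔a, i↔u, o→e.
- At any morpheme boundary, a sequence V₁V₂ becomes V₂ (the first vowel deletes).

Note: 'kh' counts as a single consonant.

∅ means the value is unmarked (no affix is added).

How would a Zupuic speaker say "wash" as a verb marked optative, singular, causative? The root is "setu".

mood = optative: zero marking, form stays setu.
Attach voice causative -sekh → setusekh.
Attach number singular -il → setusekhil.
Apply vowel harmony: setusekhil → setusakhul.
Vowel deletion: no change.

setusakhul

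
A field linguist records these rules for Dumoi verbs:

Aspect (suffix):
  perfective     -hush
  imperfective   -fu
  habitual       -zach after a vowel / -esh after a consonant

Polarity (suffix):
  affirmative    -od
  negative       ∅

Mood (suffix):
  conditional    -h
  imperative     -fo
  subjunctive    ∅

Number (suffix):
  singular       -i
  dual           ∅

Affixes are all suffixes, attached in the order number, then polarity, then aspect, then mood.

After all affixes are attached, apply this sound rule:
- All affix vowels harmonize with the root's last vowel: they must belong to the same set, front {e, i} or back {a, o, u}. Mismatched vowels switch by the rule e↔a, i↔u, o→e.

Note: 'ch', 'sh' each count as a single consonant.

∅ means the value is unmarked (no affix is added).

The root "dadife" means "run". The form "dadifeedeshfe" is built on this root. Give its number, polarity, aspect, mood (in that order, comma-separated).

Segment: dadife-od-esh-fo.
number: ∅ → dual.
polarity: -od → affirmative.
aspect: -zach/esh → habitual.
mood: -fo → imperative.

dual, affirmative, habitual, imperative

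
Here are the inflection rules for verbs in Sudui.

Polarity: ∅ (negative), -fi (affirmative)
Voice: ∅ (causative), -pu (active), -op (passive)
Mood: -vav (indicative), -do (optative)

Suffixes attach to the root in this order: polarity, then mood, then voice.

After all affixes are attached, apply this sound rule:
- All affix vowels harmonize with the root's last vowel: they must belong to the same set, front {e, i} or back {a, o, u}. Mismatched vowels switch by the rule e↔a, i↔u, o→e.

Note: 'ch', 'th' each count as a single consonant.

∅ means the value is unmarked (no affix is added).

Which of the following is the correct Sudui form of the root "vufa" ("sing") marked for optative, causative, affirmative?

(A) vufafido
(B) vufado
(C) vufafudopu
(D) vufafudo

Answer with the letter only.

D

Attach polarity affirmative -fi → vufafi.
Attach mood optative -do → vufafido.
voice = causative: zero marking, form stays vufafido.
Apply vowel harmony: vufafido → vufafudo.
So the correct form is vufafudo, option (D).
(B) vufado is wrong: it uses negative instead of affirmative for polarity.
(A) vufafido is wrong: it fails to apply the sound rule(s).
(C) vufafudopu is wrong: it uses active instead of causative for voice.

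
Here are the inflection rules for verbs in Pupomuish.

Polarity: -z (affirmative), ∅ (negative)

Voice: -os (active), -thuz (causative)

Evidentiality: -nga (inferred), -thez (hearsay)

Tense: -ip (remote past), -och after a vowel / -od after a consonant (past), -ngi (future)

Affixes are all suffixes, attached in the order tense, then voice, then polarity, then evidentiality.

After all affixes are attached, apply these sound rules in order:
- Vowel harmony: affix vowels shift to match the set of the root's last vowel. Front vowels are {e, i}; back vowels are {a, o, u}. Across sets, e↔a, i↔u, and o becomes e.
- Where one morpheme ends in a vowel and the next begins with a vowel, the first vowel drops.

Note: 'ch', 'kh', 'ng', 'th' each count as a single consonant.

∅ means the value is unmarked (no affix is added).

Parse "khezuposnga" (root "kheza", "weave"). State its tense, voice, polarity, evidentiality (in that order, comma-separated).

remote past, active, negative, inferred

Segment: kheza-ip-os-nga.
tense: -ip → remote past.
voice: -os → active.
polarity: ∅ → negative.
evidentiality: -nga → inferred.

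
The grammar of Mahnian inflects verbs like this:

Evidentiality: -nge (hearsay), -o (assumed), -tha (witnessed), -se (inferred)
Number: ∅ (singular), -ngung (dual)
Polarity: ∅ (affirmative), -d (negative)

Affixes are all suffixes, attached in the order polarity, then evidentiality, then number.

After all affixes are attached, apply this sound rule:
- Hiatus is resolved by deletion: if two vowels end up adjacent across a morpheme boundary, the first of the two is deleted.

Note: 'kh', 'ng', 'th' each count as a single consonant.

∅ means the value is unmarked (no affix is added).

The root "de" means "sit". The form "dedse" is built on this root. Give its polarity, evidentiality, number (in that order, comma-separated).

negative, inferred, singular

Segment: de-d-se.
polarity: -d → negative.
evidentiality: -se → inferred.
number: ∅ → singular.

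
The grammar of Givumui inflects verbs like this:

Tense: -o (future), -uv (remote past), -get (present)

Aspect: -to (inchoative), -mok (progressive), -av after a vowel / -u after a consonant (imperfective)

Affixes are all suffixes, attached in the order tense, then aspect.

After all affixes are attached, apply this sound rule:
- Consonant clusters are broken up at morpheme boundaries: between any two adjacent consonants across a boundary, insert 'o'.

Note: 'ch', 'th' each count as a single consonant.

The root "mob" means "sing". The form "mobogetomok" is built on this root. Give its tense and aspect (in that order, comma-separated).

Segment: mob-get-mok.
tense: -get → present.
aspect: -mok → progressive.

present, progressive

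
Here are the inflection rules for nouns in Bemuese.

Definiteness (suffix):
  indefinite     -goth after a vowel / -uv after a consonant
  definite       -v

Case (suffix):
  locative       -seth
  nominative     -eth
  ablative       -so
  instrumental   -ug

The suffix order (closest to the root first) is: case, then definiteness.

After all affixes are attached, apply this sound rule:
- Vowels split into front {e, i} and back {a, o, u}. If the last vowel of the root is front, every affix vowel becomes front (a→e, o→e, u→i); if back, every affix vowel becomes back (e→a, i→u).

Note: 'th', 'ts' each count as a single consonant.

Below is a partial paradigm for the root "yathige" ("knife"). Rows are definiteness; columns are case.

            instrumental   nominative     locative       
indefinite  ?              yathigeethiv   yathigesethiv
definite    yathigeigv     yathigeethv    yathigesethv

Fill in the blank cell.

Attach case instrumental -ug → yathigeug.
Attach definiteness indefinite -uv (after consonant 'g') → yathigeuguv.
Apply vowel harmony: yathigeuguv → yathigeigiv.

yathigeigiv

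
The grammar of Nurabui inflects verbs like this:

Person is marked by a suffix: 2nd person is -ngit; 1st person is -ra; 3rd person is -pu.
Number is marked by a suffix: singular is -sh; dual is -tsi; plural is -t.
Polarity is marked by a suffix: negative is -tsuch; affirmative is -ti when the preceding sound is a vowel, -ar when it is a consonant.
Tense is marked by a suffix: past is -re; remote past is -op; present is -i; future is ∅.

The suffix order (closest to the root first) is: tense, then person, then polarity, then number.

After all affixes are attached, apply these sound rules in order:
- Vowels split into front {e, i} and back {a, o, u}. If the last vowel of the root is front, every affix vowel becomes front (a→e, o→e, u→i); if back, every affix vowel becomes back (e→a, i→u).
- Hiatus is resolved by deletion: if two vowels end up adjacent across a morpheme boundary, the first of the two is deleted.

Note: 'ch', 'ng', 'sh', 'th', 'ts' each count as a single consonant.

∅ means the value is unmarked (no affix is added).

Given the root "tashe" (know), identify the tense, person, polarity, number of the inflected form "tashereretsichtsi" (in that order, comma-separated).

Segment: tashe-re-ra-tsuch-tsi.
tense: -re → past.
person: -ra → 1st person.
polarity: -tsuch → negative.
number: -tsi → dual.

past, 1st person, negative, dual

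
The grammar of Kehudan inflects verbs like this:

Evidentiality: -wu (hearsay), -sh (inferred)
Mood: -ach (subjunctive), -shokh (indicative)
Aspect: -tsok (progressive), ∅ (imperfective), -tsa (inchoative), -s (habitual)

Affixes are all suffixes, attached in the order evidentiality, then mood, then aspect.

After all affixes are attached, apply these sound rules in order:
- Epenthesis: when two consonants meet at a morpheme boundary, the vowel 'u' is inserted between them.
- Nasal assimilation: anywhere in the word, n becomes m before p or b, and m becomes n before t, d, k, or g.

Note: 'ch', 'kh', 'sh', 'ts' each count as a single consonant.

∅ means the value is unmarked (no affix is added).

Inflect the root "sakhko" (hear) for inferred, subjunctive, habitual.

sakhkoshachus

Attach evidentiality inferred -sh → sakhkosh.
Attach mood subjunctive -ach → sakhkoshach.
Attach aspect habitual -s → sakhkoshachs.
Apply epenthesis: sakhkoshachs → sakhkoshachus.
Nasal assimilation: no change.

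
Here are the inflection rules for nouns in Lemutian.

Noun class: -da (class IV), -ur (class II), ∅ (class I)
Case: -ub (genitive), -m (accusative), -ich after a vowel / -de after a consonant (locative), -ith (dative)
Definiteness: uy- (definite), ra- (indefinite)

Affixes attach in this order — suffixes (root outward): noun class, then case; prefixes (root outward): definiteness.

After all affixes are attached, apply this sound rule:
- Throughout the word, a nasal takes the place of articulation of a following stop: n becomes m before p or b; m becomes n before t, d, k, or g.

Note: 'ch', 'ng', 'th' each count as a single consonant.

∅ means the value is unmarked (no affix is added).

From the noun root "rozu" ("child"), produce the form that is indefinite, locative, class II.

Attach definiteness indefinite ra- → rarozu.
Attach noun class class II -ur → rarozuur.
Attach case locative -de (after consonant 'r') → rarozuurde.
Nasal assimilation: no change.

rarozuurde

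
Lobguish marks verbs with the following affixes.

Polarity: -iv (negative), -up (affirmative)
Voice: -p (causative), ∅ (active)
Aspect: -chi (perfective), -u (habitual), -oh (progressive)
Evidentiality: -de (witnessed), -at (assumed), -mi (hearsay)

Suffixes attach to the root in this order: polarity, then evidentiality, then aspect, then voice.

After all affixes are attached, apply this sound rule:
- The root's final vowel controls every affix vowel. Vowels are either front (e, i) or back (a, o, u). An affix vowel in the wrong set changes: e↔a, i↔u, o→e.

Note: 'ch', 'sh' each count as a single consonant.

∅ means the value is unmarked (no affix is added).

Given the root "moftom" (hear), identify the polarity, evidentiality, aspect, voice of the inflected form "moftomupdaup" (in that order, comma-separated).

Segment: moftom-up-de-u-p.
polarity: -up → affirmative.
evidentiality: -de → witnessed.
aspect: -u → habitual.
voice: -p → causative.

affirmative, witnessed, habitual, causative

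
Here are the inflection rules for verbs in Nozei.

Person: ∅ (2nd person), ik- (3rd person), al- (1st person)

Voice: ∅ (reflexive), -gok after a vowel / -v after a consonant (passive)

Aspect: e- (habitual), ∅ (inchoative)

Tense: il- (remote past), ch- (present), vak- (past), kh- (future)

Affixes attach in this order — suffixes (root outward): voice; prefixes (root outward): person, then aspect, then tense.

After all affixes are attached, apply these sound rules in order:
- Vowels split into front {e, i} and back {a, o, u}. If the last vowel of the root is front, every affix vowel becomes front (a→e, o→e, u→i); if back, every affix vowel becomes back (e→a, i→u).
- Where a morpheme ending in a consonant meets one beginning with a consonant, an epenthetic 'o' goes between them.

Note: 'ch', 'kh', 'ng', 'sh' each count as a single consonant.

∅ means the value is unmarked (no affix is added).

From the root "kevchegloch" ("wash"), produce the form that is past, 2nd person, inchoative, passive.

person = 2nd person: zero marking, form stays kevchegloch.
aspect = inchoative: zero marking, form stays kevchegloch.
Attach voice passive -v (after consonant 'ch') → kevcheglochv.
Attach tense past vak- → vakkevcheglochv.
Vowel harmony: no change.
Apply epenthesis: vakkevcheglochv → vakokevcheglochov.

vakokevcheglochov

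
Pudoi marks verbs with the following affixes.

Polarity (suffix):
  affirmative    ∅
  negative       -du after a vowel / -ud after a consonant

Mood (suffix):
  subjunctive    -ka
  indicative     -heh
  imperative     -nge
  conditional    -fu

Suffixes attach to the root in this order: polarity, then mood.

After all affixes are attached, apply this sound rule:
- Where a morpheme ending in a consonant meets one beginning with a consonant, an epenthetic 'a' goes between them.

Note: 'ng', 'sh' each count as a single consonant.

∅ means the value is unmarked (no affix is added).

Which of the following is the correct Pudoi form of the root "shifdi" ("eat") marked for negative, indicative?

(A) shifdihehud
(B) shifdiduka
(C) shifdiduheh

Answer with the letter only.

Attach polarity negative -du (after vowel 'i') → shifdidu.
Attach mood indicative -heh → shifdiduheh.
Epenthesis: no change.
So the correct form is shifdiduheh, option (C).
(B) shifdiduka is wrong: it uses subjunctive instead of indicative for mood.
(A) shifdihehud is wrong: it has the affixes in the wrong order.

C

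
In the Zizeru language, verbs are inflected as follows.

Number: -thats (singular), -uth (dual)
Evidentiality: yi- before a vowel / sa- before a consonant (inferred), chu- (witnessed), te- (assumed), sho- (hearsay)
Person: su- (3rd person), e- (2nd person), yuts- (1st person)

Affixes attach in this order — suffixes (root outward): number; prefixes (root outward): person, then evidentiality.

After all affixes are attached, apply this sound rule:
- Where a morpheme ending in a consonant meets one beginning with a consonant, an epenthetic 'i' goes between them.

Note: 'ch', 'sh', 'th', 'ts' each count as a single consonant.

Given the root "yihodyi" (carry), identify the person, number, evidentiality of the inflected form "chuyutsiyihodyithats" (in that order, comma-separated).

Segment: chu-yuts-yihodyi-thats.
person: yuts- → 1st person.
number: -thats → singular.
evidentiality: chu- → witnessed.

1st person, singular, witnessed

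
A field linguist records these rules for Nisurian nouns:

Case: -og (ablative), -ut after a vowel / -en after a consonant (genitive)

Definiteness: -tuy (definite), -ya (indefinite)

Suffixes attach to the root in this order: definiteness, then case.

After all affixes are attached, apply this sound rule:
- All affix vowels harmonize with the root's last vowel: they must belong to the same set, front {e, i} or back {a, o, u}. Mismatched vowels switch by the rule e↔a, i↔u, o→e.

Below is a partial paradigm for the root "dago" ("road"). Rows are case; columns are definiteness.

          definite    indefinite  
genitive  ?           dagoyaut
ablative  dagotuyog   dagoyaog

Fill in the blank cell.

dagotuyan

Attach definiteness definite -tuy → dagotuy.
Attach case genitive -en (after consonant 'y') → dagotuyen.
Apply vowel harmony: dagotuyen → dagotuyan.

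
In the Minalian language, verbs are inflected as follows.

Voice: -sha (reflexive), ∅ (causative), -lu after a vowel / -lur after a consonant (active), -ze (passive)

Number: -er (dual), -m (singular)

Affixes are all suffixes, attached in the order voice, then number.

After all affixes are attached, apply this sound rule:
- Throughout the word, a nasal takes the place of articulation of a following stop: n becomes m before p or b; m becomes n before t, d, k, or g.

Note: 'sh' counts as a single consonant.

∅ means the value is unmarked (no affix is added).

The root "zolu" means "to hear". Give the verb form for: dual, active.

Attach voice active -lu (after vowel 'u') → zolulu.
Attach number dual -er → zoluluer.
Nasal assimilation: no change.

zoluluer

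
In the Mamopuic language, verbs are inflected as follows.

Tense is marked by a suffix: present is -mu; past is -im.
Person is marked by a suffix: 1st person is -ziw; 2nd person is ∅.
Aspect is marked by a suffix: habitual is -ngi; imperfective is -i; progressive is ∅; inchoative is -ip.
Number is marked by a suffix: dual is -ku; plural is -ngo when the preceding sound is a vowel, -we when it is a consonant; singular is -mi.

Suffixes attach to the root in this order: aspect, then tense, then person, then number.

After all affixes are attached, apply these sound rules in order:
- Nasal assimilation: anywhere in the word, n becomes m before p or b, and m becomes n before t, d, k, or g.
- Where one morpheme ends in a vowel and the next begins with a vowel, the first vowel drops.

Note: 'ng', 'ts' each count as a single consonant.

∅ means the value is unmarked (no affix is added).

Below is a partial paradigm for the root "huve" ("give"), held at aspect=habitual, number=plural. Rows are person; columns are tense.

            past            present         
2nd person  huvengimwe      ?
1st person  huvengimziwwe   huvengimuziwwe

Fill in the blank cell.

Attach aspect habitual -ngi → huvengi.
Attach tense present -mu → huvengimu.
person = 2nd person: zero marking, form stays huvengimu.
Attach number plural -ngo (after vowel 'u') → huvengimungo.
Nasal assimilation: no change.
Vowel deletion: no change.

huvengimungo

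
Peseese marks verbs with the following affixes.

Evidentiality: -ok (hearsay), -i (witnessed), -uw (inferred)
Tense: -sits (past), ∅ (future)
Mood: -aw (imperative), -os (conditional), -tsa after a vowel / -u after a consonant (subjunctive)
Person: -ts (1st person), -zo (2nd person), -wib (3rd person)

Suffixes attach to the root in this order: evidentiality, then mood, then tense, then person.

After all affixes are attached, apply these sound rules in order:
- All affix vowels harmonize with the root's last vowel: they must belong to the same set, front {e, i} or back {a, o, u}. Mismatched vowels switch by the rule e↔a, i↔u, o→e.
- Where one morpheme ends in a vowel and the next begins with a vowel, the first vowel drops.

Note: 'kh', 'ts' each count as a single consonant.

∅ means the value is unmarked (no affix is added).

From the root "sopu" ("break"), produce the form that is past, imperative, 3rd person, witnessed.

Attach evidentiality witnessed -i → sopui.
Attach mood imperative -aw → sopuiaw.
Attach tense past -sits → sopuiawsits.
Attach person 3rd person -wib → sopuiawsitswib.
Apply vowel harmony: sopuiawsitswib → sopuuawsutswub.
Apply vowel deletion: sopuuawsutswub → sopawsutswub.

sopawsutswub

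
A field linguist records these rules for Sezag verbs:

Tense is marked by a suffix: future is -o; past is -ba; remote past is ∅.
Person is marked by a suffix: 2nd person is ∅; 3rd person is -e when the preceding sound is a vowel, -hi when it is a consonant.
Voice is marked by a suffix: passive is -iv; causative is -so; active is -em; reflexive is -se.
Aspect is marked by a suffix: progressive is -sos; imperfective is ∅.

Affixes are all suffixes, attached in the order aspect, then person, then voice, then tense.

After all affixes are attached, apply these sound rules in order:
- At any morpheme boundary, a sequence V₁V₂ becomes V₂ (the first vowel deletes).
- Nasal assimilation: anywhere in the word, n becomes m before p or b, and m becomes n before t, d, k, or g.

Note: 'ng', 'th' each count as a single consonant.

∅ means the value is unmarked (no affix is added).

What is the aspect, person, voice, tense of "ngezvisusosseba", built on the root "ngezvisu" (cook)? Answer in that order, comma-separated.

progressive, 2nd person, reflexive, past

Segment: ngezvisu-sos-se-ba.
aspect: -sos → progressive.
person: ∅ → 2nd person.
voice: -se → reflexive.
tense: -ba → past.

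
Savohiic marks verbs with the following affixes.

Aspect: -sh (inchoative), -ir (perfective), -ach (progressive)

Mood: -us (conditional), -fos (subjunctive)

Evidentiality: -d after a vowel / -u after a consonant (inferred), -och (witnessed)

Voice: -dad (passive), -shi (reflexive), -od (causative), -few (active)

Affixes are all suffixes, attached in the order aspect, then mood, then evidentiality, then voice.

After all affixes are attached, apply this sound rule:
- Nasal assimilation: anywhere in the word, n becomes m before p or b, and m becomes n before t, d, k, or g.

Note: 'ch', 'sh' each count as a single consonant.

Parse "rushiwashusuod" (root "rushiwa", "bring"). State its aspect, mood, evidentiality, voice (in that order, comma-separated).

Segment: rushiwa-sh-us-u-od.
aspect: -sh → inchoative.
mood: -us → conditional.
evidentiality: -d/u → inferred.
voice: -od → causative.

inchoative, conditional, inferred, causative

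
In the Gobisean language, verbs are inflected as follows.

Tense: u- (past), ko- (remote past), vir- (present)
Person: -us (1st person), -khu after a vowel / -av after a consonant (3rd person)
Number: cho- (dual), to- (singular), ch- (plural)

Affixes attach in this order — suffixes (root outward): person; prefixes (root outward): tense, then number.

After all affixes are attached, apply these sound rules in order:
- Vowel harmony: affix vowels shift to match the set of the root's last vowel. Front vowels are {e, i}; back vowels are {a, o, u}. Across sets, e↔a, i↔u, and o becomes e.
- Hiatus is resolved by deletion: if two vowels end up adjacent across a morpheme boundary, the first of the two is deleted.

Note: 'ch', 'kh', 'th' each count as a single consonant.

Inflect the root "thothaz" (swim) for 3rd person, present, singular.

Attach person 3rd person -av (after consonant 'z') → thothazav.
Attach tense present vir- → virthothazav.
Attach number singular to- → tovirthothazav.
Apply vowel harmony: tovirthothazav → tovurthothazav.
Vowel deletion: no change.

tovurthothazav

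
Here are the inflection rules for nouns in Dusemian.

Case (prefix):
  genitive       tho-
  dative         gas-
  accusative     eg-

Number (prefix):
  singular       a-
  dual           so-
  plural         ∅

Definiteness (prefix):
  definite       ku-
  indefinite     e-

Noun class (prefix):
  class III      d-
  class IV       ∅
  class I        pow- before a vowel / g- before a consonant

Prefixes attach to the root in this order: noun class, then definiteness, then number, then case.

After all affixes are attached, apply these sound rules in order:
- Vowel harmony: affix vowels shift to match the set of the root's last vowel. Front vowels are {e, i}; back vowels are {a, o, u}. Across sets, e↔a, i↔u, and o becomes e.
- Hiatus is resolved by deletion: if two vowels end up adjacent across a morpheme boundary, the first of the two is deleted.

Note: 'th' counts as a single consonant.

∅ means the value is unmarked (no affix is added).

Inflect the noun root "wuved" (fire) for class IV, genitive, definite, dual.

thesekiwuved

noun class = class IV: zero marking, form stays wuved.
Attach definiteness definite ku- → kuwuved.
Attach number dual so- → sokuwuved.
Attach case genitive tho- → thosokuwuved.
Apply vowel harmony: thosokuwuved → thesekiwuved.
Vowel deletion: no change.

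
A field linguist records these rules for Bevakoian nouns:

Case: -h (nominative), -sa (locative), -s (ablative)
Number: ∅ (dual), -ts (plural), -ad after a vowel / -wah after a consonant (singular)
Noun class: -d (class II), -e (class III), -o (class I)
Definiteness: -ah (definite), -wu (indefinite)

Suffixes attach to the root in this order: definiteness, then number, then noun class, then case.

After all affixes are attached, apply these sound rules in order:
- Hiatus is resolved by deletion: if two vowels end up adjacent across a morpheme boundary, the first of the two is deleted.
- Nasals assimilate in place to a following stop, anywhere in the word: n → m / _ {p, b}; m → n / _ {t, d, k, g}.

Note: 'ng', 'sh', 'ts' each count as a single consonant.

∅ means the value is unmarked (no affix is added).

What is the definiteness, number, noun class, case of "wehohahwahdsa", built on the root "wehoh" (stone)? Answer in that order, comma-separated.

definite, singular, class II, locative

Segment: wehoh-ah-wah-d-sa.
definiteness: -ah → definite.
number: -ad/wah → singular.
noun class: -d → class II.
case: -sa → locative.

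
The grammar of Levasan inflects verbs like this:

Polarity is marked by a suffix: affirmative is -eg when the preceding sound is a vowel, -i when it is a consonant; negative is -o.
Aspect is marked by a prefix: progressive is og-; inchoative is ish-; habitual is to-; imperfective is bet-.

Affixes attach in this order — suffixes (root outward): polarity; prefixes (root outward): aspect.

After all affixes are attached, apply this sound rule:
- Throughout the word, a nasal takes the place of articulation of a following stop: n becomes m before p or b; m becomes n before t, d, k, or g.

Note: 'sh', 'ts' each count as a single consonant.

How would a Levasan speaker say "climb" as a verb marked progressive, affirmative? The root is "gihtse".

Attach polarity affirmative -eg (after vowel 'e') → gihtseeg.
Attach aspect progressive og- → oggihtseeg.
Nasal assimilation: no change.

oggihtseeg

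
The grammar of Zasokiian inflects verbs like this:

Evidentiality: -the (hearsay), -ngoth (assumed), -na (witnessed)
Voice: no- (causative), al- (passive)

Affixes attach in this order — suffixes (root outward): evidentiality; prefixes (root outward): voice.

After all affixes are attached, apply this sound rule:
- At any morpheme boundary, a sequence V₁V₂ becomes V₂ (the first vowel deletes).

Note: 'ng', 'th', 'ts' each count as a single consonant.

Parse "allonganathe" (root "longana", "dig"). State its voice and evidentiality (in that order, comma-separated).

passive, hearsay

Segment: al-longana-the.
voice: al- → passive.
evidentiality: -the → hearsay.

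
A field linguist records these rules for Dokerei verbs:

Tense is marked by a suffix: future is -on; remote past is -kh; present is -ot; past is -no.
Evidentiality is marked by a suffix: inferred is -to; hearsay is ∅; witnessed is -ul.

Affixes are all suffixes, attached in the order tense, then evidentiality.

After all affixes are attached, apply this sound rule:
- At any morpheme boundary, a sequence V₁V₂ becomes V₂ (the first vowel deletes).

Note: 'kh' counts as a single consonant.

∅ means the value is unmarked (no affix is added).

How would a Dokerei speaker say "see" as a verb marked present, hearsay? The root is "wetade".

Attach tense present -ot → wetadeot.
evidentiality = hearsay: zero marking, form stays wetadeot.
Apply vowel deletion: wetadeot → wetadot.

wetadot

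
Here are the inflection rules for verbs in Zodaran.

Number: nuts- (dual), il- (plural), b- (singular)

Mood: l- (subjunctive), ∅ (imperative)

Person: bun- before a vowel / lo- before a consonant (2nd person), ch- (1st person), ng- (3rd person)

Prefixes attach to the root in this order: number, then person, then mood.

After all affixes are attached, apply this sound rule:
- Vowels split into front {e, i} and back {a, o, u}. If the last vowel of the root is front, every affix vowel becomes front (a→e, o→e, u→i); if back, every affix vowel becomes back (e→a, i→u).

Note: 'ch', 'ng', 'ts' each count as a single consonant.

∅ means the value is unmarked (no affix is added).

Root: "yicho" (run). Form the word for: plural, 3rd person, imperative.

ngulyicho

Attach number plural il- → ilyicho.
Attach person 3rd person ng- → ngilyicho.
mood = imperative: zero marking, form stays ngilyicho.
Apply vowel harmony: ngilyicho → ngulyicho.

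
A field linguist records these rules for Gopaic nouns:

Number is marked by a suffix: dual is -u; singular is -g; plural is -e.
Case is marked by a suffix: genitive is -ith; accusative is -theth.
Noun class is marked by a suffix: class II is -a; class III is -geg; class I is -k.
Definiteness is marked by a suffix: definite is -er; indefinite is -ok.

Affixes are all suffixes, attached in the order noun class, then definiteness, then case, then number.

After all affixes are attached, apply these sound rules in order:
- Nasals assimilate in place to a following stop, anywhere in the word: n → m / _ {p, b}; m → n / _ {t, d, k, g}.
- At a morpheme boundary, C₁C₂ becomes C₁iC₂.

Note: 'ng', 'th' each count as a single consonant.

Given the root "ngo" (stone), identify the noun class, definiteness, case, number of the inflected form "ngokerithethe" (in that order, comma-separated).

class I, definite, accusative, plural

Segment: ngo-k-er-theth-e.
noun class: -k → class I.
definiteness: -er → definite.
case: -theth → accusative.
number: -e → plural.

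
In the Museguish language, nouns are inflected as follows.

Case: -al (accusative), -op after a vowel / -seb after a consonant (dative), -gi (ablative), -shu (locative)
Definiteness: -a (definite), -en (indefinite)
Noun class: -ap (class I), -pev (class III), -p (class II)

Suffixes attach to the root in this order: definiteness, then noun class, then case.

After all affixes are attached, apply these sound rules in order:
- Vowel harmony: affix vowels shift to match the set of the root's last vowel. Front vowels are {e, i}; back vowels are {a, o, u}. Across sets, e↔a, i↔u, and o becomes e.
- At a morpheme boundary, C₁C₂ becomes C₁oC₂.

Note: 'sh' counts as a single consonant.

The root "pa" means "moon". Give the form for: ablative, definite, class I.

paaapogu

Attach definiteness definite -a → paa.
Attach noun class class I -ap → paaap.
Attach case ablative -gi → paaapgi.
Apply vowel harmony: paaapgi → paaapgu.
Apply epenthesis: paaapgu → paaapogu.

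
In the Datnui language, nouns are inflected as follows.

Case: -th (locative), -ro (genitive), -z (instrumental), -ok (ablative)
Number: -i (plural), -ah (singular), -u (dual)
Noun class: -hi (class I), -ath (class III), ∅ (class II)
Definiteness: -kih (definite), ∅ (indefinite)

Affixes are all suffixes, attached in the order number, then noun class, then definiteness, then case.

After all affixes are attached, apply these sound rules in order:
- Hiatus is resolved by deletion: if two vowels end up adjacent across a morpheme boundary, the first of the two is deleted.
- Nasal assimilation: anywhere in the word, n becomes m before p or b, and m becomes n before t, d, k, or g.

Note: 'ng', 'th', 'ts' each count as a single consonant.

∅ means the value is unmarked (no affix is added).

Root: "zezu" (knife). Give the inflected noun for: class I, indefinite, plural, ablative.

Attach number plural -i → zezui.
Attach noun class class I -hi → zezuihi.
definiteness = indefinite: zero marking, form stays zezuihi.
Attach case ablative -ok → zezuihiok.
Apply vowel deletion: zezuihiok → zezihok.
Nasal assimilation: no change.

zezihok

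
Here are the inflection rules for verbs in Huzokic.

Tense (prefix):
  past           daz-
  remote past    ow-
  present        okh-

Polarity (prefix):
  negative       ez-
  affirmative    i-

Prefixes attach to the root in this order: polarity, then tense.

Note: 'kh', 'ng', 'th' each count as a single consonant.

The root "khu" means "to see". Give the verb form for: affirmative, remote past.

Attach polarity affirmative i- → ikhu.
Attach tense remote past ow- → owikhu.

owikhu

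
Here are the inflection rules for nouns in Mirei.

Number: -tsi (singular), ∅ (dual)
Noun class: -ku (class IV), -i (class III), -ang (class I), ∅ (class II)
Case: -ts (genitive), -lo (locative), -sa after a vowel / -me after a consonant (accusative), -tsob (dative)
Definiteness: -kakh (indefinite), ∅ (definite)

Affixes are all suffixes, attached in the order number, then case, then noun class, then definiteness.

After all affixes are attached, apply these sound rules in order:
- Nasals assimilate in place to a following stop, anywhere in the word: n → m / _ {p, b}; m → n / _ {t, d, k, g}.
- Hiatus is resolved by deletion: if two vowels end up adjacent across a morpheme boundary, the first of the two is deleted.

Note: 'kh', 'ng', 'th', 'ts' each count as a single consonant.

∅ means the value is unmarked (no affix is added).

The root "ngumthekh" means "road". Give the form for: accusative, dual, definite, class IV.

number = dual: zero marking, form stays ngumthekh.
Attach case accusative -me (after consonant 'kh') → ngumthekhme.
Attach noun class class IV -ku → ngumthekhmeku.
definiteness = definite: zero marking, form stays ngumthekhmeku.
Nasal assimilation: no change.
Vowel deletion: no change.

ngumthekhmeku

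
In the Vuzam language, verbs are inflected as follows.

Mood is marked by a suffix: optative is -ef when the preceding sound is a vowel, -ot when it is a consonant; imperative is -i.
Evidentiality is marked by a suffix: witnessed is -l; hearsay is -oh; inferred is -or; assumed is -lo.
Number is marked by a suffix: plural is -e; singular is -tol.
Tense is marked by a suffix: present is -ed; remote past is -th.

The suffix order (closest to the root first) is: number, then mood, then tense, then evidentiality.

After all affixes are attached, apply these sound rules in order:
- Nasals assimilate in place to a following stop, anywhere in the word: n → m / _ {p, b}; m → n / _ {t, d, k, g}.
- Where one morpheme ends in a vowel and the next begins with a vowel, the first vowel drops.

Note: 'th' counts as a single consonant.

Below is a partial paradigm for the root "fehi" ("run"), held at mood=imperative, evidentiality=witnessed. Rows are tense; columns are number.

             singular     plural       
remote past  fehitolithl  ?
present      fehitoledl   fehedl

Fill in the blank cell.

fehithl

Attach number plural -e → fehie.
Attach mood imperative -i → fehiei.
Attach tense remote past -th → fehieith.
Attach evidentiality witnessed -l → fehieithl.
Nasal assimilation: no change.
Apply vowel deletion: fehieithl → fehithl.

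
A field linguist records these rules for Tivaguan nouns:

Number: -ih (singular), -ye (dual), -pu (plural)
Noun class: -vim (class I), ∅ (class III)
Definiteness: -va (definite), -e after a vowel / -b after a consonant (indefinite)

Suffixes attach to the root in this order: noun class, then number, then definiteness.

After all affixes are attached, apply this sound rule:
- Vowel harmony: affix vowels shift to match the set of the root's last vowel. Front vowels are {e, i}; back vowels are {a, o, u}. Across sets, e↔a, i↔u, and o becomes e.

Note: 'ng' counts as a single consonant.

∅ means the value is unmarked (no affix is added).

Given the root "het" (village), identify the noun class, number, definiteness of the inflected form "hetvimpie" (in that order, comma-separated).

class I, plural, indefinite

Segment: het-vim-pu-e.
noun class: -vim → class I.
number: -pu → plural.
definiteness: -e/b → indefinite.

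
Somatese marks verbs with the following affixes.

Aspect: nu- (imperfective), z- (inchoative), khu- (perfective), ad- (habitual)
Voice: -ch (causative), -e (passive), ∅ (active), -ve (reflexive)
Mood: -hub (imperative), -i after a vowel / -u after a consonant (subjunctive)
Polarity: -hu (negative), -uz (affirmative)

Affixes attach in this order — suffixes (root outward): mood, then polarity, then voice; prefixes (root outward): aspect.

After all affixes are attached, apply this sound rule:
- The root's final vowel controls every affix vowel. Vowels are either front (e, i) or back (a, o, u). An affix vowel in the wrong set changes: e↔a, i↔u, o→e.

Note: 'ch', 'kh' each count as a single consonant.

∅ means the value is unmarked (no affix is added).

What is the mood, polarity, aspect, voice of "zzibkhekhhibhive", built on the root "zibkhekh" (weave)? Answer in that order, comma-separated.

imperative, negative, inchoative, reflexive

Segment: z-zibkhekh-hub-hu-ve.
mood: -hub → imperative.
polarity: -hu → negative.
aspect: z- → inchoative.
voice: -ve → reflexive.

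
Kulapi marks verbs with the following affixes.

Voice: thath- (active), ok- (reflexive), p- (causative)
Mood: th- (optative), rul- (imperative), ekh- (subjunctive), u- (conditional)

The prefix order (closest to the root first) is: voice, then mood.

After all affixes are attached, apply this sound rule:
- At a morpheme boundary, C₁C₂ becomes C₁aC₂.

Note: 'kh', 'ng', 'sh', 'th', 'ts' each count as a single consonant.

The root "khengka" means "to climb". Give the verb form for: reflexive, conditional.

Attach voice reflexive ok- → okkhengka.
Attach mood conditional u- → uokkhengka.
Apply epenthesis: uokkhengka → uokakhengka.

uokakhengka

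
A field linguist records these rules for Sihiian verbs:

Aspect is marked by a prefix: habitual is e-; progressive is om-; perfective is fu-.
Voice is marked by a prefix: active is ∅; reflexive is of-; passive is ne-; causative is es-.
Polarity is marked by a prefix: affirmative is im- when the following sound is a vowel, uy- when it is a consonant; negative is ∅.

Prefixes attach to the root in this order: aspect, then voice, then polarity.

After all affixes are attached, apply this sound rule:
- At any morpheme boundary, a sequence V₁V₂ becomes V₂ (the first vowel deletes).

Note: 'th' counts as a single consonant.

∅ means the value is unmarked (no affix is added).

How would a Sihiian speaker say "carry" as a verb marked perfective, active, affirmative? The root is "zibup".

Attach aspect perfective fu- → fuzibup.
voice = active: zero marking, form stays fuzibup.
Attach polarity affirmative uy- (before consonant 'f') → uyfuzibup.
Vowel deletion: no change.

uyfuzibup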